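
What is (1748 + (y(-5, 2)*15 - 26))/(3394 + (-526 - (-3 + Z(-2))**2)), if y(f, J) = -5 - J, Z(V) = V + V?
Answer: 1617/2819 ≈ 0.57361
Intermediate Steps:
Z(V) = 2*V
(1748 + (y(-5, 2)*15 - 26))/(3394 + (-526 - (-3 + Z(-2))**2)) = (1748 + ((-5 - 1*2)*15 - 26))/(3394 + (-526 - (-3 + 2*(-2))**2)) = (1748 + ((-5 - 2)*15 - 26))/(3394 + (-526 - (-3 - 4)**2)) = (1748 + (-7*15 - 26))/(3394 + (-526 - 1*(-7)**2)) = (1748 + (-105 - 26))/(3394 + (-526 - 1*49)) = (1748 - 131)/(3394 + (-526 - 49)) = 1617/(3394 - 575) = 1617/2819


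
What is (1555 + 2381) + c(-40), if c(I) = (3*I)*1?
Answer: 3816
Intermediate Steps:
c(I) = 3*I
(1555 + 2381) + c(-40) = (1555 + 2381) + 3*(-40) = 3936 - 120 = 3816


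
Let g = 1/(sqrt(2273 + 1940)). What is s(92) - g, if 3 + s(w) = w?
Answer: 89 - sqrt(4213)/4213 ≈ 88.985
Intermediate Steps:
s(w) = -3 + w
g = sqrt(4213)/4213 (g = 1/(sqrt(4213)) = sqrt(4213)/4213 ≈ 0.015407)
s(92) - g = (-3 + 92) - sqrt(4213)/4213 = 89 - sqrt(4213)/4213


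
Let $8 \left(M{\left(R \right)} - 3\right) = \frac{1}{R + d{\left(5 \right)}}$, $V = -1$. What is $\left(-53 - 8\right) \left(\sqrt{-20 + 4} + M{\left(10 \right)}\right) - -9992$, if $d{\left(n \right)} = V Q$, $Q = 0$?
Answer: $\frac{784659}{80} - 244 i \approx 9808.2 - 244.0 i$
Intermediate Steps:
$d{\left(n \right)} = 0$ ($d{\left(n \right)} = \left(-1\right) 0 = 0$)
$M{\left(R \right)} = 3 + \frac{1}{8 R}$ ($M{\left(R \right)} = 3 + \frac{1}{8 \left(R + 0\right)} = 3 + \frac{1}{8 R}$)
$\left(-53 - 8\right) \left(\sqrt{-20 + 4} + M{\left(10 \right)}\right) - -9992 = \left(-53 - 8\right) \left(\sqrt{-20 + 4} + \left(3 + \frac{1}{8 \cdot 10}\right)\right) - -9992 = \left(-53 - 8\right) \left(\sqrt{-16} + \left(3 + \frac{1}{8} \cdot \frac{1}{10}\right)\right) + 9992 = - 61 \left(4 i + \left(3 + \frac{1}{80}\right)\right) + 9992 = - 61 \left(4 i + \frac{241}{80}\right) + 9992 = - 61 \left(\frac{241}{80} + 4 i\right) + 9992 = \left(- \frac{14701}{80} - 244 i\right) + 9992 = \frac{784659}{80} - 244 i$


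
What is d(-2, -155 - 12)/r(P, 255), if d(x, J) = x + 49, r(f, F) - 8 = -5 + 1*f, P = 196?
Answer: 47/199 ≈ 0.23618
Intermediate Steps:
r(f, F) = 3 + f (r(f, F) = 8 + (-5 + 1*f) = 8 + (-5 + f) = 3 + f)
d(x, J) = 49 + x
d(-2, -155 - 12)/r(P, 255) = (49 - 2)/(3 + 196) = 47/199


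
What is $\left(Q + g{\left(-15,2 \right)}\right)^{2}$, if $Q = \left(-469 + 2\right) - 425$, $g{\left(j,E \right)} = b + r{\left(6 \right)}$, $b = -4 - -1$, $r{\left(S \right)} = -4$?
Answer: $808201$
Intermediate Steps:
$b = -3$ ($b = -4 + 1 = -3$)
$g{\left(j,E \right)} = -7$ ($g{\left(j,E \right)} = -3 - 4 = -7$)
$Q = -892$ ($Q = -467 - 425 = -892$)
$\left(Q + g{\left(-15,2 \right)}\right)^{2} = \left(-892 - 7\right)^{2} = \left(-899\right)^{2} = 808201$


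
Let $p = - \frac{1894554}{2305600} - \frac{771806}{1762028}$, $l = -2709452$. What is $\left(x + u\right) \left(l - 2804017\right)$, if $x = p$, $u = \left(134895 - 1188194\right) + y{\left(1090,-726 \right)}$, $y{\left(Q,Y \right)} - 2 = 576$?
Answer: $\frac{2947443746445608264699091}{507816469600} \approx 5.8042 \cdot 10^{12}$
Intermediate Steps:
$y{\left(Q,Y \right)} = 578$ ($y{\left(Q,Y \right)} = 2 + 576 = 578$)
$u = -1052721$ ($u = \left(134895 - 1188194\right) + 578 = -1053299 + 578 = -1052721$)
$p = - \frac{639716638639}{507816469600}$ ($p = \left(-1894554\right) \frac{1}{2305600} - \frac{385903}{881014} = - \frac{947277}{1152800} - \frac{385903}{881014} = - \frac{639716638639}{507816469600} \approx -1.2597$)
$x = - \frac{639716638639}{507816469600} \approx -1.2597$
$\left(x + u\right) \left(l - 2804017\right) = \left(- \frac{639716638639}{507816469600} - 1052721\right) \left(-2709452 - 2804017\right) = \left(- \frac{534589701410420239}{507816469600}\right) \left(-5513469\right) = \frac{2947443746445608264699091}{507816469600}$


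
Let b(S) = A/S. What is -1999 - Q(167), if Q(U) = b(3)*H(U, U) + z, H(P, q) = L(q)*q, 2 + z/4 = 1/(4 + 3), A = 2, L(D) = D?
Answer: -432269/21 ≈ -20584.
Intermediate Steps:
z = -52/7 (z = -8 + 4/(4 + 3) = -8 + 4/7 = -52/7 ≈ -7.4286)
H(P, q) = q² (H(P, q) = q*q = q²)
b(S) = 2/S
Q(U) = -52/7 + 2*U²/3 (Q(U) = (2/3)*U² - 52/7 = (2*(⅓))*U² - 52/7 = 2*U²/3 - 52/7 = -52/7 + 2*U²/3)
-1999 - Q(167) = -1999 - (-52/7 + (⅔)*167²) = -1999 - (-52/7 + (⅔)*27889) = -1999 - (-52/7 + 55778/3) = -1999 - 1*390290/21 = -1999 - 390290/21 = -432269/21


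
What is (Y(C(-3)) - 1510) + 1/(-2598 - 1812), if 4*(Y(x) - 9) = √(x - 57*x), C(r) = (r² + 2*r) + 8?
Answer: -6619411/4410 + I*√154/2 ≈ -1501.0 + 6.2048*I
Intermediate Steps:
C(r) = 8 + r² + 2*r
Y(x) = 9 + √14*√(-x)/2 (Y(x) = 9 + √(x - 57*x)/4 = 9 + √(-56*x)/4 = 9 + (2*√14*√(-x))/4 = 9 + √14*√(-x)/2)
(Y(C(-3)) - 1510) + 1/(-2598 - 1812) = ((9 + √14*√(-(8 + (-3)² + 2*(-3)))/2) - 1510) + 1/(-2598 - 1812) = ((9 + √14*√(-(8 + 9 - 6))/2) - 1510) + 1/(-4410) = ((9 + √14*√(-1*11)/2) - 1510) - 1/4410 = ((9 + √14*√(-11)/2) - 1510) - 1/4410 = ((9 + √14*(I*√11)/2) - 1510) - 1/4410 = ((9 + I*√154/2) - 1510) - 1/4410 = (-1501 + I*√154/2) - 1/4410 = -6619411/4410 + I*√154/2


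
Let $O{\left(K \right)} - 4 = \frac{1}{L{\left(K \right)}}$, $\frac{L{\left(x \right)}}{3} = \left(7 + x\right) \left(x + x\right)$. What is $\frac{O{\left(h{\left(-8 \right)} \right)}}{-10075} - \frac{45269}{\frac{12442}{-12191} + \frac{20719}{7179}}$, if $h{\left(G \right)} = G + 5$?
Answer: $- \frac{2873966780283289957}{118431858659400} \approx -24267.0$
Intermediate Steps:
$h{\left(G \right)} = 5 + G$
$L{\left(x \right)} = 6 x \left(7 + x\right)$ ($L{\left(x \right)} = 3 \left(7 + x\right) \left(x + x\right) = 3 \left(7 + x\right) 2 x = 3 \cdot 2 x \left(7 + x\right) = 6 x \left(7 + x\right)$)
$O{\left(K \right)} = 4 + \frac{1}{6 K \left(7 + K\right)}$
$\frac{O{\left(h{\left(-8 \right)} \right)}}{-10075} - \frac{45269}{\frac{12442}{-12191} + \frac{20719}{7179}} = \frac{\frac{1}{6} \frac{1}{5 - 8} \frac{1}{7 + \left(5 - 8\right)} \left(1 + 24 \left(5 - 8\right) \left(7 + \left(5 - 8\right)\right)\right)}{-10075} - \frac{45269}{\frac{12442}{-12191} + \frac{20719}{7179}} = \frac{1 + 24 \left(-3\right) \left(7 - 3\right)}{6 \left(-3\right) \left(7 - 3\right)} \left(- \frac{1}{10075}\right) - \frac{45269}{12442 \left(- \frac{1}{12191}\right) + 20719 \cdot \frac{1}{7179}} = \frac{1}{6} \left(- \frac{1}{3}\right) \frac{1}{4} \left(1 + 24 \left(-3\right) 4\right) \left(- \frac{1}{10075}\right) - \frac{45269}{- \frac{12442}{12191} + \frac{20719}{7179}} = \frac{1}{6} \left(- \frac{1}{3}\right) \frac{1}{4} \left(1 - 288\right) \left(- \frac{1}{10075}\right) - \frac{45269}{\frac{163264211}{87519189}} = \frac{1}{6} \left(- \frac{1}{3}\right) \frac{1}{4} \left(-287\right) \left(- \frac{1}{10075}\right) - \frac{3961906166841}{163264211} = \frac{287}{72} \left(- \frac{1}{10075}\right) - \frac{3961906166841}{163264211} = - \frac{287}{725400} - \frac{3961906166841}{163264211} = - \frac{2873966780283289957}{118431858659400}$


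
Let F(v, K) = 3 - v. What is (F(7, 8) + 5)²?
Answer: 1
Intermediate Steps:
(F(7, 8) + 5)² = ((3 - 1*7) + 5)² = ((3 - 7) + 5)² = (-4 + 5)² = 1² = 1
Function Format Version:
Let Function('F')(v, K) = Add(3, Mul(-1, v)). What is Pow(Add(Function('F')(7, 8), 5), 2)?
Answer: 1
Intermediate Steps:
Pow(Add(Function('F')(7, 8), 5), 2) = Pow(Add(Add(3, Mul(-1, 7)), 5), 2) = Pow(Add(Add(3, -7), 5), 2) = Pow(Add(-4, 5), 2) = Pow(1, 2) = 1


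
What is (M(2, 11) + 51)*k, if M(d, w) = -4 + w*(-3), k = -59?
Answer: -826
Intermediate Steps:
M(d, w) = -4 - 3*w
(M(2, 11) + 51)*k = ((-4 - 3*11) + 51)*(-59) = ((-4 - 33) + 51)*(-59) = (-37 + 51)*(-59) = 14*(-59) = -826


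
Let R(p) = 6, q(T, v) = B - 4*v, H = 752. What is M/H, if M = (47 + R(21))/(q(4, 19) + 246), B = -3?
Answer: 53/125584 ≈ 0.00042203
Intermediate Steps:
q(T, v) = -3 - 4*v
M = 53/167 (M = (47 + 6)/((-3 - 4*19) + 246) = 53/((-3 - 76) + 246) = 53/(-79 + 246) = 53/167 ≈ 0.31737)
M/H = (53/167)/752 = (53/167)*(1/752) = 53/125584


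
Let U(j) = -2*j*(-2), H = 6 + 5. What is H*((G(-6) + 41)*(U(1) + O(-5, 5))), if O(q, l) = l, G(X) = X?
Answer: 3465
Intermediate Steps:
H = 11
U(j) = 4*j
H*((G(-6) + 41)*(U(1) + O(-5, 5))) = 11*((-6 + 41)*(4*1 + 5)) = 11*(35*(4 + 5)) = 11*(35*9) = 11*315 = 3465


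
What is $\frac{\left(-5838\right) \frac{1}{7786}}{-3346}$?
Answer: $\frac{417}{1860854} \approx 0.00022409$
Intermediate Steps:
$\frac{\left(-5838\right) \frac{1}{7786}}{-3346} = \left(-5838\right) \frac{1}{7786} \left(- \frac{1}{3346}\right) = \left(- \frac{2919}{3893}\right) \left(- \frac{1}{3346}\right) = \frac{417}{1860854}$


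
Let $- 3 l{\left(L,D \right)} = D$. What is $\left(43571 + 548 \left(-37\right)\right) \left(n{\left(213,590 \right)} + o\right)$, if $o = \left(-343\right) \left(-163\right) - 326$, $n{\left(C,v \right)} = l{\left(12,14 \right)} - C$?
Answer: $1289735440$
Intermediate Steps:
$l{\left(L,D \right)} = - \frac{D}{3}$
$n{\left(C,v \right)} = - \frac{14}{3} - C$ ($n{\left(C,v \right)} = \left(- \frac{1}{3}\right) 14 - C = - \frac{14}{3} - C$)
$o = 55583$ ($o = 55909 - 326 = 55583$)
$\left(43571 + 548 \left(-37\right)\right) \left(n{\left(213,590 \right)} + o\right) = \left(43571 + 548 \left(-37\right)\right) \left(\left(- \frac{14}{3} - 213\right) + 55583\right) = \left(43571 - 20276\right) \left(\left(- \frac{14}{3} - 213\right) + 55583\right) = 23295 \left(- \frac{653}{3} + 55583\right) = 23295 \cdot \frac{166096}{3} = 1289735440$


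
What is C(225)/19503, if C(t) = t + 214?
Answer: 439/19503 ≈ 0.022509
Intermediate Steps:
C(t) = 214 + t
C(225)/19503 = (214 + 225)/19503 = 439*(1/19503) = 439/19503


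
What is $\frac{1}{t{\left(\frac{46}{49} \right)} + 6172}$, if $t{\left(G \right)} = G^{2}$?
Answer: $\frac{2401}{14821088} \approx 0.000162$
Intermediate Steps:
$\frac{1}{t{\left(\frac{46}{49} \right)} + 6172} = \frac{1}{\left(\frac{46}{49}\right)^{2} + 6172} = \frac{1}{\frac{2116}{2401} + 6172} = \frac{1}{\frac{14821088}{2401}} = \frac{2401}{14821088}$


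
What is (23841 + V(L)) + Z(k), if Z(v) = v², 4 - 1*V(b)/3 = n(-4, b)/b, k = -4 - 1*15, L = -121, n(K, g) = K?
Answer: 2929882/121 ≈ 24214.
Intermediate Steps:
k = -19 (k = -4 - 15 = -19)
V(b) = 12 + 12/b (V(b) = 12 - (-12)/b = 12 + 12/b)
(23841 + V(L)) + Z(k) = (23841 + (12 + 12/(-121))) + (-19)² = (23841 + (12 + 12*(-1/121))) + 361 = (23841 + (12 - 12/121)) + 361 = (23841 + 1440/121) + 361 = 2886201/121 + 361 = 2929882/121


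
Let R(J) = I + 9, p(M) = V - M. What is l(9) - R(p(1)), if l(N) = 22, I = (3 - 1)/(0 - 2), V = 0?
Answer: 14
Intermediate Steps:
p(M) = -M (p(M) = 0 - M = -M)
I = -1 (I = 2/(-2) = 2*(-1/2) = -1)
R(J) = 8 (R(J) = -1 + 9 = 8)
l(9) - R(p(1)) = 22 - 1*8 = 22 - 8 = 14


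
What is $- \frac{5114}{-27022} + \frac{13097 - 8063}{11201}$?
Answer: $\frac{96655331}{151336711} \approx 0.63868$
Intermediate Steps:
$- \frac{5114}{-27022} + \frac{13097 - 8063}{11201} = \left(-5114\right) \left(- \frac{1}{27022}\right) + 5034 \cdot \frac{1}{11201} = \frac{2557}{13511} + \frac{5034}{11201} = \frac{96655331}{151336711}$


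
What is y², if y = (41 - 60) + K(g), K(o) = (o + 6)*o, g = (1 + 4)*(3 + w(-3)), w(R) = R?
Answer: 361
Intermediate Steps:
g = 0 (g = (1 + 4)*(3 - 3) = 5*0 = 0)
K(o) = o*(6 + o) (K(o) = (6 + o)*o = o*(6 + o))
y = -19 (y = (41 - 60) + 0*(6 + 0) = -19 + 0*6 = -19 + 0 = -19)
y² = (-19)² = 361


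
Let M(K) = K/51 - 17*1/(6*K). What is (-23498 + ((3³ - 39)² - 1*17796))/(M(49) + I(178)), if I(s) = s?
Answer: -205667700/894157 ≈ -230.01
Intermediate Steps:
M(K) = -17/(6*K) + K/51 (M(K) = K*(1/51) - 17*1/(6*K) = K/51 - 17*1/(6*K) = K/51 - 17/(6*K) = -17/(6*K) + K/51)
(-23498 + ((3³ - 39)² - 1*17796))/(M(49) + I(178)) = (-23498 + ((3³ - 39)² - 1*17796))/((-17/6/49 + (1/51)*49) + 178) = (-23498 + ((27 - 39)² - 17796))/((-17/6*1/49 + 49/51) + 178) = (-23498 + ((-12)² - 17796))/((-17/294 + 49/51) + 178) = (-23498 + (144 - 17796))/(4513/4998 + 178) = (-23498 - 17652)/(894157/4998) = -41150*4998/894157 = -205667700/894157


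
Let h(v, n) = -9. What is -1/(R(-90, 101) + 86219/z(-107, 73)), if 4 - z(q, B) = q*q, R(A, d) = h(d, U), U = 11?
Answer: 15/248 ≈ 0.060484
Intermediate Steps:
R(A, d) = -9
z(q, B) = 4 - q**2 (z(q, B) = 4 - q*q = 4 - q**2)
-1/(R(-90, 101) + 86219/z(-107, 73)) = -1/(-9 + 86219/(4 - 1*(-107)**2)) = -1/(-9 + 86219/(4 - 1*11449)) = -1/(-9 + 86219/(4 - 11449)) = -1/(-9 + 86219/(-11445)) = -1/(-9 + 86219*(-1/11445)) = -1/(-9 - 113/15) = -1/(-248/15) = -1*(-15/248) = 15/248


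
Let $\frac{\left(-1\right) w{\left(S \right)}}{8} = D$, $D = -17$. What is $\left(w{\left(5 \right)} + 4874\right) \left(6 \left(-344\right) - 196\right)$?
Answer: $-11322600$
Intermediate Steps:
$w{\left(S \right)} = 136$ ($w{\left(S \right)} = \left(-8\right) \left(-17\right) = 136$)
$\left(w{\left(5 \right)} + 4874\right) \left(6 \left(-344\right) - 196\right) = \left(136 + 4874\right) \left(6 \left(-344\right) - 196\right) = 5010 \left(-2064 - 196\right) = 5010 \left(-2260\right) = -11322600$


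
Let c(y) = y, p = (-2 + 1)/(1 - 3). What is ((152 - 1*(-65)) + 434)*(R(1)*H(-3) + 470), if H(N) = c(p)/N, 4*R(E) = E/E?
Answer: 2447543/8 ≈ 3.0594e+5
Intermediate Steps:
R(E) = 1/4 (R(E) = (E/E)/4 = (1/4)*1 = 1/4)
p = 1/2 (p = -1/(-2) = -1*(-1/2) = 1/2 ≈ 0.50000)
H(N) = 1/(2*N)
((152 - 1*(-65)) + 434)*(R(1)*H(-3) + 470) = ((152 - 1*(-65)) + 434)*(((1/2)/(-3))/4 + 470) = ((152 + 65) + 434)*(((1/2)*(-1/3))/4 + 470) = (217 + 434)*((1/4)*(-1/6) + 470) = 651*(-1/24 + 470) = 651*(11279/24) = 2447543/8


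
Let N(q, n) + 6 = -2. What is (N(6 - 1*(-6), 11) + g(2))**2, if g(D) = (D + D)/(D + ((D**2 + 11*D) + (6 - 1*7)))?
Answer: 44944/729 ≈ 61.652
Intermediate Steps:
g(D) = 2*D/(-1 + D**2 + 12*D) (g(D) = (2*D)/(D + ((D**2 + 11*D) + (6 - 7))) = (2*D)/(D + ((D**2 + 11*D) - 1)) = (2*D)/(D + (-1 + D**2 + 11*D)) = (2*D)/(-1 + D**2 + 12*D) = 2*D/(-1 + D**2 + 12*D))
N(q, n) = -8 (N(q, n) = -6 - 2 = -8)
(N(6 - 1*(-6), 11) + g(2))**2 = (-8 + 2*2/(-1 + 2**2 + 12*2))**2 = (-8 + 2*2/(-1 + 4 + 24))**2 = (-8 + 2*2/27)**2 = (-8 + 2*2*(1/27))**2 = (-8 + 4/27)**2 = (-212/27)**2 = 44944/729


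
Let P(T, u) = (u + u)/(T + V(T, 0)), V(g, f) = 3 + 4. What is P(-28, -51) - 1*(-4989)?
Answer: 34957/7 ≈ 4993.9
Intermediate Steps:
V(g, f) = 7
P(T, u) = 2*u/(7 + T) (P(T, u) = (u + u)/(T + 7) = (2*u)/(7 + T) = 2*u/(7 + T))
P(-28, -51) - 1*(-4989) = 2*(-51)/(7 - 28) - 1*(-4989) = 2*(-51)/(-21) + 4989 = 2*(-51)*(-1/21) + 4989 = 34/7 + 4989 = 34957/7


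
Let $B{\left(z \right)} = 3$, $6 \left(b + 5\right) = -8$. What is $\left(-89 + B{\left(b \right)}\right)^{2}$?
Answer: $7396$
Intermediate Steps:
$b = - \frac{19}{3}$ ($b = -5 + \frac{1}{6} \left(-8\right) = -5 - \frac{4}{3} = - \frac{19}{3} \approx -6.3333$)
$\left(-89 + B{\left(b \right)}\right)^{2} = \left(-89 + 3\right)^{2} = \left(-86\right)^{2} = 7396$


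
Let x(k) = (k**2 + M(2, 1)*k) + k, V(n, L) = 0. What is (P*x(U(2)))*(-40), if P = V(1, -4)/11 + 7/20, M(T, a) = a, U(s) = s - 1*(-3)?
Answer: -490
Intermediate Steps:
U(s) = 3 + s (U(s) = s + 3 = 3 + s)
P = 7/20 (P = 0/11 + 7/20 = 0*(1/11) + 7*(1/20) = 0 + 7/20 = 7/20 ≈ 0.35000)
x(k) = k**2 + 2*k (x(k) = (k**2 + 1*k) + k = (k**2 + k) + k = (k + k**2) + k = k**2 + 2*k)
(P*x(U(2)))*(-40) = (7*((3 + 2)*(2 + (3 + 2)))/20)*(-40) = (7*(5*(2 + 5))/20)*(-40) = (7*(5*7)/20)*(-40) = ((7/20)*35)*(-40) = (49/4)*(-40) = -490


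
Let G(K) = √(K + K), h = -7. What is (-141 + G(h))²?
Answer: (141 - I*√14)² ≈ 19867.0 - 1055.1*I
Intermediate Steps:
G(K) = √2*√K (G(K) = √(2*K) = √2*√K)
(-141 + G(h))² = (-141 + √2*√(-7))² = (-141 + √2*(I*√7))² = (-141 + I*√14)²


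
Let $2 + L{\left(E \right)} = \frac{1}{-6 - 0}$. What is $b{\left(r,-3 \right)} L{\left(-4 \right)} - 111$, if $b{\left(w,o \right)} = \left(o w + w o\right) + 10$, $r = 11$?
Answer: $\frac{31}{3} \approx 10.333$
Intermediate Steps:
$b{\left(w,o \right)} = 10 + 2 o w$ ($b{\left(w,o \right)} = \left(o w + o w\right) + 10 = 2 o w + 10 = 10 + 2 o w$)
$L{\left(E \right)} = - \frac{13}{6}$ ($L{\left(E \right)} = -2 + \frac{1}{-6 - 0} = -2 + \frac{1}{-6 + 0} = -2 + \frac{1}{-6} = -2 - \frac{1}{6} = - \frac{13}{6}$)
$b{\left(r,-3 \right)} L{\left(-4 \right)} - 111 = \left(10 + 2 \left(-3\right) 11\right) \left(- \frac{13}{6}\right) - 111 = \left(10 - 66\right) \left(- \frac{13}{6}\right) - 111 = \left(-56\right) \left(- \frac{13}{6}\right) - 111 = \frac{364}{3} - 111 = \frac{31}{3}$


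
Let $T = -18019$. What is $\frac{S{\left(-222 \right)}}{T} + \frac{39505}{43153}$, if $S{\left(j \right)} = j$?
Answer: $\frac{19497853}{21015511} \approx 0.92778$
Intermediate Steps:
$\frac{S{\left(-222 \right)}}{T} + \frac{39505}{43153} = - \frac{222}{-18019} + \frac{39505}{43153} = \left(-222\right) \left(- \frac{1}{18019}\right) + 39505 \cdot \frac{1}{43153} = \frac{6}{487} + \frac{39505}{43153} = \frac{19497853}{21015511}$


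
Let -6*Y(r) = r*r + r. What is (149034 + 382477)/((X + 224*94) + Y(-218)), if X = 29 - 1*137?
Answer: 1594533/39191 ≈ 40.686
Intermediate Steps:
Y(r) = -r/6 - r²/6 (Y(r) = -(r*r + r)/6 = -(r² + r)/6 = -(r + r²)/6 = -r/6 - r²/6)
X = -108 (X = 29 - 137 = -108)
(149034 + 382477)/((X + 224*94) + Y(-218)) = (149034 + 382477)/((-108 + 224*94) - ⅙*(-218)*(1 - 218)) = 531511/((-108 + 21056) - ⅙*(-218)*(-217)) = 531511/(20948 - 23653/3) = 531511/(39191/3) = 531511*(3/39191) = 1594533/39191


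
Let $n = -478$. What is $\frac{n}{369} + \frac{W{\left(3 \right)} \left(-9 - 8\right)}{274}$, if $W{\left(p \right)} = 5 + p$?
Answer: $- \frac{90578}{50553} \approx -1.7917$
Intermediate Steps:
$\frac{n}{369} + \frac{W{\left(3 \right)} \left(-9 - 8\right)}{274} = - \frac{478}{369} + \frac{\left(5 + 3\right) \left(-9 - 8\right)}{274} = \left(-478\right) \frac{1}{369} + 8 \left(-17\right) \frac{1}{274} = - \frac{478}{369} - \frac{68}{137} = - \frac{90578}{50553}$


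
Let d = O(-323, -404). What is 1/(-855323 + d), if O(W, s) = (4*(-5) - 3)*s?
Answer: -1/846031 ≈ -1.1820e-6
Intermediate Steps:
O(W, s) = -23*s (O(W, s) = (-20 - 3)*s = -23*s)
d = 9292 (d = -23*(-404) = 9292)
1/(-855323 + d) = 1/(-855323 + 9292) = 1/(-846031) = -1/846031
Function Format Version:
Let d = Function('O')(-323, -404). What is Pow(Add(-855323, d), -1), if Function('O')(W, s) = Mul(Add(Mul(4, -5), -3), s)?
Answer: Rational(-1, 846031) ≈ -1.1820e-6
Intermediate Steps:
Function('O')(W, s) = Mul(-23, s) (Function('O')(W, s) = Mul(Add(-20, -3), s) = Mul(-23, s))
d = 9292 (d = Mul(-23, -404) = 9292)
Pow(Add(-855323, d), -1) = Pow(Add(-855323, 9292), -1) = Pow(-846031, -1) = Rational(-1, 846031)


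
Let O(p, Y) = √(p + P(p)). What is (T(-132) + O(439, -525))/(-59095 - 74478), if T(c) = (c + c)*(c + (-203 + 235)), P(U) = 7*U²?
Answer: -2400/12143 - √1349486/133573 ≈ -0.20634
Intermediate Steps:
O(p, Y) = √(p + 7*p²)
T(c) = 2*c*(32 + c) (T(c) = (2*c)*(c + 32) = (2*c)*(32 + c) = 2*c*(32 + c))
(T(-132) + O(439, -525))/(-59095 - 74478) = (2*(-132)*(32 - 132) + √(439*(1 + 7*439)))/(-59095 - 74478) = (2*(-132)*(-100) + √(439*(1 + 3073)))/(-133573) = (26400 + √(439*3074))*(-1/133573) = (26400 + √1349486)*(-1/133573) = -2400/12143 - √1349486/133573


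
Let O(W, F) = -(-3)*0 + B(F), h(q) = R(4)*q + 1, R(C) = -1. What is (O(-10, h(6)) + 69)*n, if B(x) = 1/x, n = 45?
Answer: 3096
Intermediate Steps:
B(x) = 1/x
h(q) = 1 - q (h(q) = -q + 1 = 1 - q)
O(W, F) = 1/F (O(W, F) = -(-3)*0 + 1/F = -3*0 + 1/F = 0 + 1/F = 1/F)
(O(-10, h(6)) + 69)*n = (1/(1 - 1*6) + 69)*45 = (1/(1 - 6) + 69)*45 = (1/(-5) + 69)*45 = (-⅕ + 69)*45 = (344/5)*45 = 3096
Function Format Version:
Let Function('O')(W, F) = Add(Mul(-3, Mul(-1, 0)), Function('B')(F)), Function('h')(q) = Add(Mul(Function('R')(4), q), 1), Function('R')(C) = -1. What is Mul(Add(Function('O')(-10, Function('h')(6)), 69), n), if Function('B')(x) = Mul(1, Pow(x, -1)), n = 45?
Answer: 3096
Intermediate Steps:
Function('B')(x) = Pow(x, -1)
Function('h')(q) = Add(1, Mul(-1, q)) (Function('h')(q) = Add(Mul(-1, q), 1) = Add(1, Mul(-1, q)))
Function('O')(W, F) = Pow(F, -1) (Function('O')(W, F) = Add(Mul(-3, Mul(-1, 0)), Pow(F, -1)) = Add(Mul(-3, 0), Pow(F, -1)) = Add(0, Pow(F, -1)) = Pow(F, -1))
Mul(Add(Function('O')(-10, Function('h')(6)), 69), n) = Mul(Add(Pow(Add(1, Mul(-1, 6)), -1), 69), 45) = Mul(Add(Pow(Add(1, -6), -1), 69), 45) = Mul(Add(Pow(-5, -1), 69), 45) = Mul(Add(Rational(-1, 5), 69), 45) = Mul(Rational(344, 5), 45) = 3096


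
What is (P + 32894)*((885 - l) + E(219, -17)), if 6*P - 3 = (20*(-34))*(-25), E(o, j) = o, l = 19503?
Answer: -1314712811/2 ≈ -6.5736e+8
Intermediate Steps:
P = 17003/6 (P = ½ + ((20*(-34))*(-25))/6 = ½ + (-680*(-25))/6 = ½ + (⅙)*17000 = ½ + 8500/3 = 17003/6 ≈ 2833.8)
(P + 32894)*((885 - l) + E(219, -17)) = (17003/6 + 32894)*((885 - 1*19503) + 219) = 214367*((885 - 19503) + 219)/6 = 214367*(-18618 + 219)/6 = (214367/6)*(-18399) = -1314712811/2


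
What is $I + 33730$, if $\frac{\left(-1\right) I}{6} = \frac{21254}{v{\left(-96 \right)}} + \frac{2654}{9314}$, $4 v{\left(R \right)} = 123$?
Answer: $\frac{5648139544}{190937} \approx 29581.0$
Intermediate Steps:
$v{\left(R \right)} = \frac{123}{4}$ ($v{\left(R \right)} = \frac{1}{4} \cdot 123 = \frac{123}{4}$)
$I = - \frac{792165466}{190937}$ ($I = - 6 \left(\frac{21254}{\frac{123}{4}} + \frac{2654}{9314}\right) = - 6 \left(21254 \cdot \frac{4}{123} + 2654 \cdot \frac{1}{9314}\right) = - 6 \left(\frac{85016}{123} + \frac{1327}{4657}\right) = \left(-6\right) \frac{396082733}{572811} = - \frac{792165466}{190937} \approx -4148.8$)
$I + 33730 = - \frac{792165466}{190937} + 33730 = \frac{5648139544}{190937}$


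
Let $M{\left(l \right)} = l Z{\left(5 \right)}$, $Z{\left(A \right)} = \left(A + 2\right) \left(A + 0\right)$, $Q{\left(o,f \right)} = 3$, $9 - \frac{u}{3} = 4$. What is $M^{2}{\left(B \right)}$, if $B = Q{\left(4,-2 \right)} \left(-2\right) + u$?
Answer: $99225$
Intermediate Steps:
$u = 15$ ($u = 27 - 12 = 15$)
$B = 9$ ($B = 3 \left(-2\right) + 15 = -6 + 15 = 9$)
$Z{\left(A \right)} = A \left(2 + A\right)$ ($Z{\left(A \right)} = \left(2 + A\right) A = A \left(2 + A\right)$)
$M{\left(l \right)} = 35 l$ ($M{\left(l \right)} = l 5 \left(2 + 5\right) = l 5 \cdot 7 = l 35 = 35 l$)
$M^{2}{\left(B \right)} = \left(35 \cdot 9\right)^{2} = 315^{2} = 99225$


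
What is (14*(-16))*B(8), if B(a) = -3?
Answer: 672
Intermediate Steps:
(14*(-16))*B(8) = (14*(-16))*(-3) = -224*(-3) = 672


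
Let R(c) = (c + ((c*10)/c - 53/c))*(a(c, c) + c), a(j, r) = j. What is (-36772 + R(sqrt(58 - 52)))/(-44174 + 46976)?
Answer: -18433/1401 + 10*sqrt(6)/1401 ≈ -13.140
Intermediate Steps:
R(c) = 2*c*(10 + c - 53/c) (R(c) = (c + ((c*10)/c - 53/c))*(c + c) = (c + ((10*c)/c - 53/c))*(2*c) = (c + (10 - 53/c))*(2*c) = (10 + c - 53/c)*(2*c) = 2*c*(10 + c - 53/c))
(-36772 + R(sqrt(58 - 52)))/(-44174 + 46976) = (-36772 + (-106 + 2*(sqrt(58 - 52))**2 + 20*sqrt(58 - 52)))/(-44174 + 46976) = (-36772 + (-106 + 2*(sqrt(6))**2 + 20*sqrt(6)))/2802 = (-36772 + (-106 + 2*6 + 20*sqrt(6)))*(1/2802) = (-36772 + (-106 + 12 + 20*sqrt(6)))*(1/2802) = (-36772 + (-94 + 20*sqrt(6)))*(1/2802) = (-36866 + 20*sqrt(6))*(1/2802) = -18433/1401 + 10*sqrt(6)/1401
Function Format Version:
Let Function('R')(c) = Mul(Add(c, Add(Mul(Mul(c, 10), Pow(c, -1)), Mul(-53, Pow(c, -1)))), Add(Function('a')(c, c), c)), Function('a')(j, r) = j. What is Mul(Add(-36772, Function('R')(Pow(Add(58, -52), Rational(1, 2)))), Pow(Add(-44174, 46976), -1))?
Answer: Add(Rational(-18433, 1401), Mul(Rational(10, 1401), Pow(6, Rational(1, 2)))) ≈ -13.140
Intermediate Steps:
Function('R')(c) = Mul(2, c, Add(10, c, Mul(-53, Pow(c, -1)))) (Function('R')(c) = Mul(Add(c, Add(Mul(Mul(c, 10), Pow(c, -1)), Mul(-53, Pow(c, -1)))), Add(c, c)) = Mul(Add(c, Add(Mul(Mul(10, c), Pow(c, -1)), Mul(-53, Pow(c, -1)))), Mul(2, c)) = Mul(Add(c, Add(10, Mul(-53, Pow(c, -1)))), Mul(2, c)) = Mul(Add(10, c, Mul(-53, Pow(c, -1))), Mul(2, c)) = Mul(2, c, Add(10, c, Mul(-53, Pow(c, -1)))))
Mul(Add(-36772, Function('R')(Pow(Add(58, -52), Rational(1, 2)))), Pow(Add(-44174, 46976), -1)) = Mul(Add(-36772, Add(-106, Mul(2, Pow(Pow(Add(58, -52), Rational(1, 2)), 2)), Mul(20, Pow(Add(58, -52), Rational(1, 2))))), Pow(Add(-44174, 46976), -1)) = Mul(Add(-36772, Add(-106, Mul(2, Pow(Pow(6, Rational(1, 2)), 2)), Mul(20, Pow(6, Rational(1, 2))))), Pow(2802, -1)) = Mul(Add(-36772, Add(-106, Mul(2, 6), Mul(20, Pow(6, Rational(1, 2))))), Rational(1, 2802)) = Mul(Add(-36772, Add(-106, 12, Mul(20, Pow(6, Rational(1, 2))))), Rational(1, 2802)) = Mul(Add(-36772, Add(-94, Mul(20, Pow(6, Rational(1, 2))))), Rational(1, 2802)) = Mul(Add(-36866, Mul(20, Pow(6, Rational(1, 2)))), Rational(1, 2802)) = Add(Rational(-18433, 1401), Mul(Rational(10, 1401), Pow(6, Rational(1, 2))))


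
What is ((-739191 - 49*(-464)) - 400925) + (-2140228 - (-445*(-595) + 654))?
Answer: -3523037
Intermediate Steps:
((-739191 - 49*(-464)) - 400925) + (-2140228 - (-445*(-595) + 654)) = ((-739191 + 22736) - 400925) + (-2140228 - (264775 + 654)) = (-716455 - 400925) + (-2140228 - 1*265429) = -1117380 + (-2140228 - 265429) = -1117380 - 2405657 = -3523037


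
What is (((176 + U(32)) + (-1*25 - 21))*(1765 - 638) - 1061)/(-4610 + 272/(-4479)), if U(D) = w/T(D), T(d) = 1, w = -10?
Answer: -600987741/20648462 ≈ -29.106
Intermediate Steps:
U(D) = -10 (U(D) = -10/1 = -10*1 = -10)
(((176 + U(32)) + (-1*25 - 21))*(1765 - 638) - 1061)/(-4610 + 272/(-4479)) = (((176 - 10) + (-1*25 - 21))*(1765 - 638) - 1061)/(-4610 + 272/(-4479)) = ((166 + (-25 - 21))*1127 - 1061)/(-4610 + 272*(-1/4479)) = ((166 - 46)*1127 - 1061)/(-4610 - 272/4479) = (120*1127 - 1061)/(-20648462/4479) = (135240 - 1061)*(-4479/20648462) = 134179*(-4479/20648462) = -600987741/20648462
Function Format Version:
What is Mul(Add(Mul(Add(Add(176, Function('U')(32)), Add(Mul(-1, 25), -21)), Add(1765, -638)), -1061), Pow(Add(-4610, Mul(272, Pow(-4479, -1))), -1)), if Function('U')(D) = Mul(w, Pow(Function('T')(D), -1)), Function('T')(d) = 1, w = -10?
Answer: Rational(-600987741, 20648462) ≈ -29.106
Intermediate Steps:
Function('U')(D) = -10 (Function('U')(D) = Mul(-10, Pow(1, -1)) = Mul(-10, 1) = -10)
Mul(Add(Mul(Add(Add(176, Function('U')(32)), Add(Mul(-1, 25), -21)), Add(1765, -638)), -1061), Pow(Add(-4610, Mul(272, Pow(-4479, -1))), -1)) = Mul(Add(Mul(Add(Add(176, -10), Add(Mul(-1, 25), -21)), Add(1765, -638)), -1061), Pow(Add(-4610, Mul(272, Pow(-4479, -1))), -1)) = Mul(Add(Mul(Add(166, Add(-25, -21)), 1127), -1061), Pow(Add(-4610, Mul(272, Rational(-1, 4479))), -1)) = Mul(Add(Mul(Add(166, -46), 1127), -1061), Pow(Add(-4610, Rational(-272, 4479)), -1)) = Mul(Add(Mul(120, 1127), -1061), Pow(Rational(-20648462, 4479), -1)) = Mul(Add(135240, -1061), Rational(-4479, 20648462)) = Mul(134179, Rational(-4479, 20648462)) = Rational(-600987741, 20648462)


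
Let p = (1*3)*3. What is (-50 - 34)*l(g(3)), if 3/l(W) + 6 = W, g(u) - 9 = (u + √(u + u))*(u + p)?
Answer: -1092/73 + 336*√6/73 ≈ -3.6845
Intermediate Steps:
p = 9 (p = 3*3 = 9)
g(u) = 9 + (9 + u)*(u + √2*√u) (g(u) = 9 + (u + √(u + u))*(u + 9) = 9 + (u + √(2*u))*(9 + u) = 9 + (u + √2*√u)*(9 + u) = 9 + (9 + u)*(u + √2*√u))
l(W) = 3/(-6 + W)
(-50 - 34)*l(g(3)) = (-50 - 34)*(3/(-6 + (9 + 3² + 9*3 + √2*3^(3/2) + 9*√2*√3))) = -252/(-6 + (9 + 9 + 27 + √2*(3*√3) + 9*√6)) = -252/(-6 + (9 + 9 + 27 + 3*√6 + 9*√6)) = -252/(-6 + (45 + 12*√6)) = -252/(39 + 12*√6)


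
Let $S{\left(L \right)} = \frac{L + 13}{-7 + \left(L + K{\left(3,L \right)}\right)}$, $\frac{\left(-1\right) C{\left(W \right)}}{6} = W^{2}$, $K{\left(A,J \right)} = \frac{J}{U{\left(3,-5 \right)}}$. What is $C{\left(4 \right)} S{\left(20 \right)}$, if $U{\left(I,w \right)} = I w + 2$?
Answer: $- \frac{41184}{149} \approx -276.4$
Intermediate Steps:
$U{\left(I,w \right)} = 2 + I w$
$K{\left(A,J \right)} = - \frac{J}{13}$ ($K{\left(A,J \right)} = \frac{J}{2 + 3 \left(-5\right)} = \frac{J}{2 - 15} = \frac{J}{-13} = J \left(- \frac{1}{13}\right) = - \frac{J}{13}$)
$C{\left(W \right)} = - 6 W^{2}$
$S{\left(L \right)} = \frac{13 + L}{-7 + \frac{12 L}{13}}$ ($S{\left(L \right)} = \frac{L + 13}{-7 + \left(L - \frac{L}{13}\right)} = \frac{13 + L}{-7 + \frac{12 L}{13}}$)
$C{\left(4 \right)} S{\left(20 \right)} = - 6 \cdot 4^{2} \frac{13 \left(13 + 20\right)}{-91 + 12 \cdot 20} = \left(-6\right) 16 \cdot 13 \frac{1}{-91 + 240} \cdot 33 = - 96 \cdot 13 \cdot \frac{1}{149} \cdot 33 = \left(-96\right) \frac{429}{149} = - \frac{41184}{149}$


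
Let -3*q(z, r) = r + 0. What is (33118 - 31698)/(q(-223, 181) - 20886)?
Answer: -4260/62839 ≈ -0.067792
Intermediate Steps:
q(z, r) = -r/3 (q(z, r) = -(r + 0)/3 = -r/3)
(33118 - 31698)/(q(-223, 181) - 20886) = (33118 - 31698)/(-⅓*181 - 20886) = 1420/(-181/3 - 20886) = 1420/(-62839/3) = 1420*(-3/62839) = -4260/62839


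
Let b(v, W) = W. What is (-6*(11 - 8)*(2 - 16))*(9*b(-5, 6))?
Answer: 13608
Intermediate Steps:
(-6*(11 - 8)*(2 - 16))*(9*b(-5, 6)) = (-6*(11 - 8)*(2 - 16))*(9*6) = -18*(-14)*54 = -6*(-42)*54 = 252*54 = 13608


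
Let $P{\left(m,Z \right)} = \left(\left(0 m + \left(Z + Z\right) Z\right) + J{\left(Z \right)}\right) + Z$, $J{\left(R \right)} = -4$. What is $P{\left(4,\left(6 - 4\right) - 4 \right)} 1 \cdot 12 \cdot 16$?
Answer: $384$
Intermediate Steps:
$P{\left(m,Z \right)} = -4 + Z + 2 Z^{2}$ ($P{\left(m,Z \right)} = \left(\left(0 m + \left(Z + Z\right) Z\right) - 4\right) + Z = \left(\left(0 + 2 Z Z\right) - 4\right) + Z = \left(\left(0 + 2 Z^{2}\right) - 4\right) + Z = \left(2 Z^{2} - 4\right) + Z = \left(-4 + 2 Z^{2}\right) + Z = -4 + Z + 2 Z^{2}$)
$P{\left(4,\left(6 - 4\right) - 4 \right)} 1 \cdot 12 \cdot 16 = \left(-4 + \left(\left(6 - 4\right) - 4\right) + 2 \left(\left(6 - 4\right) - 4\right)^{2}\right) 1 \cdot 12 \cdot 16 = \left(-4 + \left(2 - 4\right) + 2 \left(2 - 4\right)^{2}\right) 12 \cdot 16 = \left(-4 - 2 + 2 \left(-2\right)^{2}\right) 192 = \left(-4 - 2 + 2 \cdot 4\right) 192 = \left(-4 - 2 + 8\right) 192 = 2 \cdot 192 = 384$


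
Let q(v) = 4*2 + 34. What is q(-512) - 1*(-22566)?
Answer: 22608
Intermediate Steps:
q(v) = 42 (q(v) = 8 + 34 = 42)
q(-512) - 1*(-22566) = 42 - 1*(-22566) = 42 + 22566 = 22608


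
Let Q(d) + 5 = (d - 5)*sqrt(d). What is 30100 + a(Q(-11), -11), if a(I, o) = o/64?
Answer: 1926389/64 ≈ 30100.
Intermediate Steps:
Q(d) = -5 + sqrt(d)*(-5 + d) (Q(d) = -5 + (d - 5)*sqrt(d) = -5 + (-5 + d)*sqrt(d) = -5 + sqrt(d)*(-5 + d))
a(I, o) = o/64 (a(I, o) = o*(1/64) = o/64)
30100 + a(Q(-11), -11) = 30100 + (1/64)*(-11) = 30100 - 11/64 = 1926389/64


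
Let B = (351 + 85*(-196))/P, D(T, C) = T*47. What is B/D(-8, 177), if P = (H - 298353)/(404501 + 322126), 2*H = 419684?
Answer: -252139569/708088 ≈ -356.08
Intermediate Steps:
H = 209842 (H = (½)*419684 = 209842)
D(T, C) = 47*T
P = -88511/726627 (P = (209842 - 298353)/(404501 + 322126) = -88511/726627 ≈ -0.12181)
B = 11850559743/88511 (B = (351 + 85*(-196))/(-88511/726627) = (351 - 16660)*(-726627/88511) = -16309*(-726627/88511) = 11850559743/88511 ≈ 1.3389e+5)
B/D(-8, 177) = 11850559743/(88511*((47*(-8)))) = (11850559743/88511)/(-376) = (11850559743/88511)*(-1/376) = -252139569/708088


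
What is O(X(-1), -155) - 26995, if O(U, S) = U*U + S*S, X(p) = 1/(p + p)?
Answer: -11879/4 ≈ -2969.8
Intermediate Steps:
X(p) = 1/(2*p)
O(U, S) = S**2 + U**2 (O(U, S) = U**2 + S**2 = S**2 + U**2)
O(X(-1), -155) - 26995 = ((-155)**2 + ((1/2)/(-1))**2) - 26995 = (24025 + ((1/2)*(-1))**2) - 26995 = (24025 + (-1/2)**2) - 26995 = (24025 + 1/4) - 26995 = 96101/4 - 26995 = -11879/4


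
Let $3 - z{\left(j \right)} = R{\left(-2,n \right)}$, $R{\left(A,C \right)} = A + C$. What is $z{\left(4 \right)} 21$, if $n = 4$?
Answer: $21$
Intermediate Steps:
$z{\left(j \right)} = 1$ ($z{\left(j \right)} = 3 - \left(-2 + 4\right) = 3 - 2 = 1$)
$z{\left(4 \right)} 21 = 1 \cdot 21 = 21$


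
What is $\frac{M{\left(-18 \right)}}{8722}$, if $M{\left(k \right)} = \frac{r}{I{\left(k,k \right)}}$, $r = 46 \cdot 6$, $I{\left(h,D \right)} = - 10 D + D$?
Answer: $\frac{23}{117747} \approx 0.00019533$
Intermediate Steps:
$I{\left(h,D \right)} = - 9 D$
$r = 276$
$M{\left(k \right)} = - \frac{92}{3 k}$ ($M{\left(k \right)} = \frac{276}{\left(-9\right) k} = 276 \left(- \frac{1}{9 k}\right) = - \frac{92}{3 k}$)
$\frac{M{\left(-18 \right)}}{8722} = \frac{\left(- \frac{92}{3}\right) \frac{1}{-18}}{8722} = \left(- \frac{92}{3}\right) \left(- \frac{1}{18}\right) \frac{1}{8722} = \frac{46}{27} \cdot \frac{1}{8722} = \frac{23}{117747}$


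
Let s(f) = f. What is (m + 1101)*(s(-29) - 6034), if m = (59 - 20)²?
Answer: -15897186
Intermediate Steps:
m = 1521 (m = 39² = 1521)
(m + 1101)*(s(-29) - 6034) = (1521 + 1101)*(-29 - 6034) = 2622*(-6063) = -15897186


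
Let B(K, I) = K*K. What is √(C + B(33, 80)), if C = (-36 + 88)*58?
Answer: √4105 ≈ 64.070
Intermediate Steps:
B(K, I) = K²
C = 3016 (C = 52*58 = 3016)
√(C + B(33, 80)) = √(3016 + 33²) = √(3016 + 1089) = √4105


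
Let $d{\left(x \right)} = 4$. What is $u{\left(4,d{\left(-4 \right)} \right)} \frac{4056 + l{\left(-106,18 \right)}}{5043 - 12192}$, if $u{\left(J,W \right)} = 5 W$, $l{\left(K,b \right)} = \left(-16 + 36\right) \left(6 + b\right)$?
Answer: $- \frac{30240}{2383} \approx -12.69$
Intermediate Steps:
$l{\left(K,b \right)} = 120 + 20 b$ ($l{\left(K,b \right)} = 20 \left(6 + b\right) = 120 + 20 b$)
$u{\left(4,d{\left(-4 \right)} \right)} \frac{4056 + l{\left(-106,18 \right)}}{5043 - 12192} = 5 \cdot 4 \frac{4056 + \left(120 + 20 \cdot 18\right)}{5043 - 12192} = 20 \frac{4056 + \left(120 + 360\right)}{-7149} = 20 \left(4056 + 480\right) \left(- \frac{1}{7149}\right) = 20 \cdot 4536 \left(- \frac{1}{7149}\right) = 20 \left(- \frac{1512}{2383}\right) = - \frac{30240}{2383}$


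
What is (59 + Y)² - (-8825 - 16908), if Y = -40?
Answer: 26094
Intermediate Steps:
(59 + Y)² - (-8825 - 16908) = (59 - 40)² - (-8825 - 16908) = 19² - 1*(-25733) = 361 + 25733 = 26094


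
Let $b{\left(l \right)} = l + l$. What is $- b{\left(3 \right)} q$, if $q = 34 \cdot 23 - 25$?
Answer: $-4542$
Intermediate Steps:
$b{\left(l \right)} = 2 l$
$q = 757$ ($q = 782 - 25 = 757$)
$- b{\left(3 \right)} q = - 2 \cdot 3 \cdot 757 = \left(-1\right) 6 \cdot 757 = \left(-6\right) 757 = -4542$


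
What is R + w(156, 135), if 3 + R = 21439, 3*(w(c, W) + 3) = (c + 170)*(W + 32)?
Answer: 118741/3 ≈ 39580.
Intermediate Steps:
w(c, W) = -3 + (32 + W)*(170 + c)/3 (w(c, W) = -3 + ((c + 170)*(W + 32))/3 = -3 + ((170 + c)*(32 + W))/3 = -3 + ((32 + W)*(170 + c))/3 = -3 + (32 + W)*(170 + c)/3)
R = 21436 (R = -3 + 21439 = 21436)
R + w(156, 135) = 21436 + (5431/3 + (32/3)*156 + (170/3)*135 + (1/3)*135*156) = 21436 + (5431/3 + 1664 + 7650 + 7020) = 21436 + 54433/3 = 118741/3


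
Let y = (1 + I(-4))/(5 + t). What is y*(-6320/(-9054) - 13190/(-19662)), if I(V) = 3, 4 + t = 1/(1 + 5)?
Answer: 23208200/4944993 ≈ 4.6933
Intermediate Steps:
t = -23/6 (t = -4 + 1/(1 + 5) = -4 + 1/6 = -23/6 ≈ -3.8333)
y = 24/7 (y = (1 + 3)/(5 - 23/6) = 4/(7/6) = 4*(6/7) = 24/7 ≈ 3.4286)
y*(-6320/(-9054) - 13190/(-19662)) = 24*(-6320/(-9054) - 13190/(-19662))/7 = 24*(-6320*(-1/9054) - 13190*(-1/19662))/7 = 24*(3160/4527 + 6595/9831)/7 = (24/7)*(20307175/14834979) = 23208200/4944993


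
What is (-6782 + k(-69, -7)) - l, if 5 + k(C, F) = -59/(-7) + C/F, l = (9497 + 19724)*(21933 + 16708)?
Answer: -7903948008/7 ≈ -1.1291e+9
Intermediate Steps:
l = 1129128661 (l = 29221*38641 = 1129128661)
k(C, F) = 24/7 + C/F (k(C, F) = -5 + (-59/(-7) + C/F) = -5 + (-59*(-⅐) + C/F) = -5 + (59/7 + C/F) = 24/7 + C/F)
(-6782 + k(-69, -7)) - l = (-6782 + (24/7 - 69/(-7))) - 1*1129128661 = (-6782 + (24/7 - 69*(-⅐))) - 1129128661 = (-6782 + (24/7 + 69/7)) - 1129128661 = (-6782 + 93/7) - 1129128661 = -47381/7 - 1129128661 = -7903948008/7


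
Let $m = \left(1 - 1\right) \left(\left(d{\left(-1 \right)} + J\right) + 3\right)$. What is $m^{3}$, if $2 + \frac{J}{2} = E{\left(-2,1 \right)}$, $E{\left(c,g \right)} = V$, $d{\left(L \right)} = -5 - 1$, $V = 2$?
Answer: $0$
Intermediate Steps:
$d{\left(L \right)} = -6$
$E{\left(c,g \right)} = 2$
$J = 0$ ($J = -4 + 2 \cdot 2 = -4 + 4 = 0$)
$m = 0$ ($m = \left(1 - 1\right) \left(\left(-6 + 0\right) + 3\right) = 0 \left(-6 + 3\right) = 0 \left(-3\right) = 0$)
$m^{3} = 0^{3} = 0$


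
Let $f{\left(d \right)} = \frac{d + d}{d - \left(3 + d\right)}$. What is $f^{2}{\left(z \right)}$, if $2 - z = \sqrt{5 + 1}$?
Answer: $\frac{40}{9} - \frac{16 \sqrt{6}}{9} \approx 0.089796$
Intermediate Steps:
$z = 2 - \sqrt{6}$ ($z = 2 - \sqrt{5 + 1} = 2 - \sqrt{6} \approx -0.44949$)
$f{\left(d \right)} = - \frac{2 d}{3}$ ($f{\left(d \right)} = \frac{2 d}{-3} = 2 d \left(- \frac{1}{3}\right) = - \frac{2 d}{3}$)
$f^{2}{\left(z \right)} = \left(- \frac{2 \left(2 - \sqrt{6}\right)}{3}\right)^{2} = \left(- \frac{4}{3} + \frac{2 \sqrt{6}}{3}\right)^{2}$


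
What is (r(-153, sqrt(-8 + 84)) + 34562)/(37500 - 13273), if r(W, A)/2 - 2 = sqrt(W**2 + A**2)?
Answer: 4938/3461 + 2*sqrt(23485)/24227 ≈ 1.4394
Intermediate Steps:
r(W, A) = 4 + 2*sqrt(A**2 + W**2) (r(W, A) = 4 + 2*sqrt(W**2 + A**2) = 4 + 2*sqrt(A**2 + W**2))
(r(-153, sqrt(-8 + 84)) + 34562)/(37500 - 13273) = ((4 + 2*sqrt((sqrt(-8 + 84))**2 + (-153)**2)) + 34562)/(37500 - 13273) = ((4 + 2*sqrt((sqrt(76))**2 + 23409)) + 34562)/24227 = ((4 + 2*sqrt((2*sqrt(19))**2 + 23409)) + 34562)*(1/24227) = ((4 + 2*sqrt(76 + 23409)) + 34562)*(1/24227) = ((4 + 2*sqrt(23485)) + 34562)*(1/24227) = (34566 + 2*sqrt(23485))*(1/24227) = 4938/3461 + 2*sqrt(23485)/24227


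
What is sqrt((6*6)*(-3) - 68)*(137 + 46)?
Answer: 732*I*sqrt(11) ≈ 2427.8*I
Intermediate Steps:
sqrt((6*6)*(-3) - 68)*(137 + 46) = sqrt(36*(-3) - 68)*183 = sqrt(-108 - 68)*183 = sqrt(-176)*183 = (4*I*sqrt(11))*183 = 732*I*sqrt(11)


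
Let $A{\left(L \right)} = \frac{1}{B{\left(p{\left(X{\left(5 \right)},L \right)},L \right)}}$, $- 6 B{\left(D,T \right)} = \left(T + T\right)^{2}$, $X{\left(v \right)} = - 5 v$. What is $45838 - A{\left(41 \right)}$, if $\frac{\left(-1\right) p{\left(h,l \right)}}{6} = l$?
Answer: $\frac{154107359}{3362} \approx 45838.0$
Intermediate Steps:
$p{\left(h,l \right)} = - 6 l$
$B{\left(D,T \right)} = - \frac{2 T^{2}}{3}$ ($B{\left(D,T \right)} = - \frac{\left(T + T\right)^{2}}{6} = - \frac{\left(2 T\right)^{2}}{6} = - \frac{4 T^{2}}{6} = - \frac{2 T^{2}}{3}$)
$A{\left(L \right)} = - \frac{3}{2 L^{2}}$ ($A{\left(L \right)} = \frac{1}{\left(- \frac{2}{3}\right) L^{2}} = - \frac{3}{2 L^{2}}$)
$45838 - A{\left(41 \right)} = 45838 - - \frac{3}{2 \cdot 1681} = 45838 - \left(- \frac{3}{2}\right) \frac{1}{1681} = 45838 - - \frac{3}{3362} = 45838 + \frac{3}{3362} = \frac{154107359}{3362}$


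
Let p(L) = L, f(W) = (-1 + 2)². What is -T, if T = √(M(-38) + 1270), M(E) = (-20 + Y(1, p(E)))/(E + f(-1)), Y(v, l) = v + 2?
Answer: -3*√193251/37 ≈ -35.643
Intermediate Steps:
f(W) = 1 (f(W) = 1² = 1)
Y(v, l) = 2 + v
M(E) = -17/(1 + E) (M(E) = (-20 + (2 + 1))/(E + 1) = (-20 + 3)/(1 + E) = -17/(1 + E))
T = 3*√193251/37 (T = √(-17/(1 - 38) + 1270) = √(-17/(-37) + 1270) = √(-17*(-1/37) + 1270) = √(17/37 + 1270) = √(47007/37) = 3*√193251/37 ≈ 35.643)
-T = -3*√193251/37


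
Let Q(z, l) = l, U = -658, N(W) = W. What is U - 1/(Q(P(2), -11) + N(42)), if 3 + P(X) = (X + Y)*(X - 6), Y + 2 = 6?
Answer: -20399/31 ≈ -658.03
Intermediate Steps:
Y = 4 (Y = -2 + 6 = 4)
P(X) = -3 + (-6 + X)*(4 + X) (P(X) = -3 + (X + 4)*(X - 6) = -3 + (4 + X)*(-6 + X) = -3 + (-6 + X)*(4 + X))
U - 1/(Q(P(2), -11) + N(42)) = -658 - 1/(-11 + 42) = -658 - 1/31 = -20399/31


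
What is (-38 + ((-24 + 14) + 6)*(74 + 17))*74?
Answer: -29748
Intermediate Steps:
(-38 + ((-24 + 14) + 6)*(74 + 17))*74 = (-38 + (-10 + 6)*91)*74 = (-38 - 4*91)*74 = (-38 - 364)*74 = -402*74 = -29748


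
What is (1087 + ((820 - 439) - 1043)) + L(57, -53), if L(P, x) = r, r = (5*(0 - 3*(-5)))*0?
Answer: 425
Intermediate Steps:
r = 0 (r = (5*(0 + 15))*0 = (5*15)*0 = 75*0 = 0)
L(P, x) = 0
(1087 + ((820 - 439) - 1043)) + L(57, -53) = (1087 + ((820 - 439) - 1043)) + 0 = (1087 + (381 - 1043)) + 0 = (1087 - 662) + 0 = 425 + 0 = 425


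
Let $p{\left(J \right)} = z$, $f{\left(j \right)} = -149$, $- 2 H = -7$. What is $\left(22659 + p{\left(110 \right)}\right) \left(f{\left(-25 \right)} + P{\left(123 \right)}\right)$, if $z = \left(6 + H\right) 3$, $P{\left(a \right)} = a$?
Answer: $-589875$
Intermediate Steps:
$H = \frac{7}{2}$ ($H = \left(- \frac{1}{2}\right) \left(-7\right) = \frac{7}{2} \approx 3.5$)
$z = \frac{57}{2}$ ($z = \left(6 + \frac{7}{2}\right) 3 = \frac{19}{2} \cdot 3 = \frac{57}{2} \approx 28.5$)
$p{\left(J \right)} = \frac{57}{2}$
$\left(22659 + p{\left(110 \right)}\right) \left(f{\left(-25 \right)} + P{\left(123 \right)}\right) = \left(22659 + \frac{57}{2}\right) \left(-149 + 123\right) = \frac{45375}{2} \left(-26\right) = -589875$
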